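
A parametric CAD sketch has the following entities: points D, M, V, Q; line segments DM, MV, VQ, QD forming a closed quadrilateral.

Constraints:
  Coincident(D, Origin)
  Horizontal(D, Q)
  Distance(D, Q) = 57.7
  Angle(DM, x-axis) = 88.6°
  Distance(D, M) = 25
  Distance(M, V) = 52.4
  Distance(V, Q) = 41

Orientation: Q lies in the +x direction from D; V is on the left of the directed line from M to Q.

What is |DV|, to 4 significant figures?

64.82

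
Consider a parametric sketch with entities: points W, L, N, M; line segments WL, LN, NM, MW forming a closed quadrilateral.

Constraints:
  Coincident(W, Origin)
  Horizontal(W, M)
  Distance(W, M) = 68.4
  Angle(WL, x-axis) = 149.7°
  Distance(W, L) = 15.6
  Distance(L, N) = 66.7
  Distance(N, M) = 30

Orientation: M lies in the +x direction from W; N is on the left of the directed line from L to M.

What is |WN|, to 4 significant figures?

56.70

W is at the origin; WM is horizontal with |WM| = 68.4 and M in +x, so M = (68.4, 0). WL runs at 149.7° with |WL| = 15.6, so L = (-13.47, 7.871). N is determined by |LN| = 66.7 and |NM| = 30.0 together: it lies at the intersection of circle(L, 66.7) and circle(M, 30.0). With |LM| = 82.25, the foot of the radical line on LM is 62.70 from L and the perpendicular offset is √(66.7² − 62.70²) = 22.76. Taking the left-of-LM solution: N = (51.12, 24.52).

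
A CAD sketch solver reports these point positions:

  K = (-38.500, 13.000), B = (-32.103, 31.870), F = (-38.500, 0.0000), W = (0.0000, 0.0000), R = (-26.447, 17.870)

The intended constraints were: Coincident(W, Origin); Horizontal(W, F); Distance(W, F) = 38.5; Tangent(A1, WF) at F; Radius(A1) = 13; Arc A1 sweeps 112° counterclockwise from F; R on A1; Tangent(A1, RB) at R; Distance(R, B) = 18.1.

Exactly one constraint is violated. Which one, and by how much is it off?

Distance(R, B) = 18.1 — off by 3.00.

W = (0.00, 0.00) ✓; W.y = 0.00, F.y = 0.00 ✓; |WF| = 38.50 ✓; ∠(KF, FW) = 90.00° ✓; |KF| = 13.00 ✓; bearing(K→R) − bearing(K→F) = 112.0° ✓; |KR| = 13.00 ✓; ∠(KR, RB) = 90.00° ✓; |RB| = 15.10 ✗.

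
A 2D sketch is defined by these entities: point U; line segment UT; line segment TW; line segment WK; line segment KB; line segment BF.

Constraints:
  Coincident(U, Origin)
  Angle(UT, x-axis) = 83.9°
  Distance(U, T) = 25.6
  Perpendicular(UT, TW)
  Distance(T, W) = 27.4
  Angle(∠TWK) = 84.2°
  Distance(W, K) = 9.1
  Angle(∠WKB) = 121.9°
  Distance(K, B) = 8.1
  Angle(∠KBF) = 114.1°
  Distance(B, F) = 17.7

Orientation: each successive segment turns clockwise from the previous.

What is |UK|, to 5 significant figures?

31.225

U is at the origin; UT runs at 83.9° with length 25.6, so T = (2.7204, 25.455). The perpendicularity gives TW at right angles to UT, so TW runs at -6.1000°; with |TW| = 27.4, W = (29.965, 22.543). ∠TWK = 84.2° gives WK at -101.90° from the x-axis; with |WK| = 9.1, K = (28.089, 13.639). Then |UK| = |K − U| = 31.225.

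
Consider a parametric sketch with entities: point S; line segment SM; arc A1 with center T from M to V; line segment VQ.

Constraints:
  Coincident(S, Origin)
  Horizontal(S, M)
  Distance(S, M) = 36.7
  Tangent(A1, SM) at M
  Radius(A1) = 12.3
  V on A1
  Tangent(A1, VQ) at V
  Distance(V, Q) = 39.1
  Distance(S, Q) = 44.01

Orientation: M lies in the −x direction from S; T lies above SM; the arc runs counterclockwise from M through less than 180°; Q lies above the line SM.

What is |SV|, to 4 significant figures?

26.49

S is at the origin; S and M share the same y with |SM| = 36.7 and M on the −x side, so M = (-36.70, 0.000). The tangent condition forces TM to be normal to SM, so T = M + (0, 12.3) = (-36.70, 12.30). Since TV ⟂ VQ (tangency), |TQ| = √(12.3² + 39.1²) = 40.99 regardless of where V sits on A1. So Q lies on both circle(S, 44.01) and circle(T, 40.99); the above-SM intersection is Q = (-9.508, 42.97). V is the foot of the tangent from Q: V = (-25.47, 7.278).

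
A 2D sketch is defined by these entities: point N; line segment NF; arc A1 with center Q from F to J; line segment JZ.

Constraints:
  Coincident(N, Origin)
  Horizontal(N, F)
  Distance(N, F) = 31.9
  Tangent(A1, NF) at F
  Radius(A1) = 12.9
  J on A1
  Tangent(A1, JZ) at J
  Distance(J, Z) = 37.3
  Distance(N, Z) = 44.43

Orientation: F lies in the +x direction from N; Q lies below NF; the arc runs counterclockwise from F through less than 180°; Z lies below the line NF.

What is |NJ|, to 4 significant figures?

21.53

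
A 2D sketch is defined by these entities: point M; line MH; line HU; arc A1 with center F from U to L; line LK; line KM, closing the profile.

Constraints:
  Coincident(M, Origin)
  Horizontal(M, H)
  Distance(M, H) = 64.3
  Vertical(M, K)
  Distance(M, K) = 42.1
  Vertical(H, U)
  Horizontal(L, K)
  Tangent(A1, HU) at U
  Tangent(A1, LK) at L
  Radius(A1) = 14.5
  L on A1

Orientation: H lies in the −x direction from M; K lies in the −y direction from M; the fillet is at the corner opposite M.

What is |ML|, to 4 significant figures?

65.21

M is at the origin; MH is horizontal with |MH| = 64.3 and H on the −x side, so H = (-64.30, 0.000). MK is vertical with |MK| = 42.1 and K on the −y side, so K = (0.000, -42.10). The virtual corner opposite M is at (-64.30, -42.10). Tangency of A1 to HU means the radius FU is perpendicular to HU and since A1 is tangent to LK there, FL ⟂ LK, with radius 14.5, so the center F sits 14.5 in from both sides at F = (-49.80, -27.60). That places the tangent points at U = (-64.30, -27.60) on HU and L = (-49.80, -42.10) on LK. Then |ML| = |L − M| = 65.21.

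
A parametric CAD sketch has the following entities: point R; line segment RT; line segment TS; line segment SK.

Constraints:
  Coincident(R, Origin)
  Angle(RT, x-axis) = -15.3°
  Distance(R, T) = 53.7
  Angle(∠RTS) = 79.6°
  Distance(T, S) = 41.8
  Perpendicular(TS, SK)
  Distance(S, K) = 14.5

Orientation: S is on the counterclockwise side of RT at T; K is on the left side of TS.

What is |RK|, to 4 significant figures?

49.99

R is at the origin; RT runs at -15.3° with length 53.7, so T = 53.7·(cos -15.3°, sin -15.3°) = (51.80, -14.17). ∠RTS = 79.6°, so TS runs at -15.3° + (180° − 79.6°) = 85.10° from the x-axis; with |TS| = 41.8, S = T + 41.8·(cos 85.10°, sin 85.10°) = (55.37, 27.48). TS is perpendicular to SK; with |SK| = 14.5 on the left of TS, K = S + 14.5·(-0.9963, 0.08542) = (40.92, 28.72). Then |RK| = |K − R| = 49.99.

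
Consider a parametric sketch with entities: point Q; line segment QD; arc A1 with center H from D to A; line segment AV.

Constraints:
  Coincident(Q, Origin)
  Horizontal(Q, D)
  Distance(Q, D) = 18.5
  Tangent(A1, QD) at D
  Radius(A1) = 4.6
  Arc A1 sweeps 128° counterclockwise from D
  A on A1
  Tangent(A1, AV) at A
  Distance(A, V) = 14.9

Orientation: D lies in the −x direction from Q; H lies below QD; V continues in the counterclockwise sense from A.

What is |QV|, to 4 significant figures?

23.14

Q is at the origin; Q and D share the same y with |QD| = 18.5 and D on the −x side, so D = (-18.50, 0.000). A1 meets QD tangentially, so HD is at right angles to QD, so H = D + (0, -4.6) = (-18.50, -4.600). On A1, D sits at bearing 90° from H; a 128° counterclockwise sweep puts A at bearing 218°, so A = H + 4.6·(cos 218°, sin 218°) = (-22.12, -7.432). Tangency of A1 to AV means the radius HA is perpendicular to AV, so AV runs along (−sin 218°, cos 218°); with |AV| = 14.9, V = (-12.95, -19.17). Then |QV| = |V − Q| = 23.14.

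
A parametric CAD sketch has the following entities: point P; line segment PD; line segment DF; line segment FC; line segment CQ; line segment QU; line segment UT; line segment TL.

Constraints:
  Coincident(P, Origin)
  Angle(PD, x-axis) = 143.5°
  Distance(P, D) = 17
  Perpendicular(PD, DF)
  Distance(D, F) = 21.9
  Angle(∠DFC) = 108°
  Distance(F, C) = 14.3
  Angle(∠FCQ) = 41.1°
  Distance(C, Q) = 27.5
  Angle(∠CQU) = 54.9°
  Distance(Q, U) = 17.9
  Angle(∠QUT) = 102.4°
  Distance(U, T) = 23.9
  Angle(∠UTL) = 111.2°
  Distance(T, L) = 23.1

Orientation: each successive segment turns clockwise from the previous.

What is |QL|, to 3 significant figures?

36.3

∠QUT = 102.4° gives UT at -0.100° from the x-axis; with |UT| = 23.9, T = (15.3, 30.0). ∠UTL = 111.2° gives TL at -68.9° from the x-axis; with |TL| = 23.1, L = (23.6, 8.49). Then |QL| = |L − Q| = 36.3.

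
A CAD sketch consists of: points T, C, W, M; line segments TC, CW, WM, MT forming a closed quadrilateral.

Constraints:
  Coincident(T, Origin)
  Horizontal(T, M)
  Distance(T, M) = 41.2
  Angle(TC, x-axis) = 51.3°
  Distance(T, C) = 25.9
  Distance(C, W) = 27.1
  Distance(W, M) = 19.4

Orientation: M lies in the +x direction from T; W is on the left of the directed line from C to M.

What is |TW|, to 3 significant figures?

47.4

Checks: |CW| = 27.10 ✓; |WM| = 19.40 ✓.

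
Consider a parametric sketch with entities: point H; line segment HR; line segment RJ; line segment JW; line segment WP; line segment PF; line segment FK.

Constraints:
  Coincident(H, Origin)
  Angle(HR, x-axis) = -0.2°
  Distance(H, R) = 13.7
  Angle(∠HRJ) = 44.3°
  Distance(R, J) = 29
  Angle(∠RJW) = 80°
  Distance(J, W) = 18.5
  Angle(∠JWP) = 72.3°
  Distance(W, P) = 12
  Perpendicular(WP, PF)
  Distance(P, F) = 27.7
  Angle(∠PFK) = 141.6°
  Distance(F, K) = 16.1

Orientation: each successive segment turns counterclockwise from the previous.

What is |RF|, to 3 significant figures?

30.5

H is at the origin; HR runs at -0.2° with length 13.7, so R = (13.7, -0.0478). ∠HRJ = 44.3° gives RJ at 136° from the x-axis; with |RJ| = 29.0, J = (-6.98, 20.3). ∠RJW = 80.0° gives JW at -124° from the x-axis; with |JW| = 18.5, W = (-17.5, 5.03). ∠JWP = 72.3° gives WP at -16.8° from the x-axis; with |WP| = 12.0, P = (-5.98, 1.56). WP is perpendicular to PF, so PF runs at 73.2°; with |PF| = 27.7, F = (2.03, 28.1). Then |RF| = |F − R| = 30.5.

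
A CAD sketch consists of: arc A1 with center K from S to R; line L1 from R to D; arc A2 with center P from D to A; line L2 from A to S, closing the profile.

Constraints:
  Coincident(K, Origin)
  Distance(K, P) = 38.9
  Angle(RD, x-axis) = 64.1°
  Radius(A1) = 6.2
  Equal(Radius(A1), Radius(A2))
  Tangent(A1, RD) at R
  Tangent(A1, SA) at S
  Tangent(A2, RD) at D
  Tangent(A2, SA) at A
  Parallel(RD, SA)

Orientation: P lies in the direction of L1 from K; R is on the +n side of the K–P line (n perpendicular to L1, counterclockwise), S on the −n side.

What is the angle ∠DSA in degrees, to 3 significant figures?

17.7°

Tangency of A1 to both parallel lines with radius 6.2 puts R and S at K ± 6.2·n: R = (-5.58, 2.71), S = (5.58, -2.71). Equal radii place D and A the same way about P: D = P + 6.2·n = (11.4, 37.7), A = P − 6.2·n = (22.6, 32.3). Then cos ∠DSA = SD·SA / (|SD||SA|), giving 17.7°.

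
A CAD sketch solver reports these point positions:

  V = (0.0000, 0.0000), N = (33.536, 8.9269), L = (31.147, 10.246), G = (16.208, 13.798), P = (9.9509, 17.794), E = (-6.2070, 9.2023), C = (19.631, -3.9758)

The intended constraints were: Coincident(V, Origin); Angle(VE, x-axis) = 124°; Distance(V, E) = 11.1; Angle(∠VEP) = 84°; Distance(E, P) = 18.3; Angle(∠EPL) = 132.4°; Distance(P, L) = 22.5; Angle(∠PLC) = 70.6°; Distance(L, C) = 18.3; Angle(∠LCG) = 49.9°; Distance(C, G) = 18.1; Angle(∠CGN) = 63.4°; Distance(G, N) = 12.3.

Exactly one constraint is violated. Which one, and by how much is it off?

Distance(G, N) = 12.3 — off by 5.70.

V = (0.00, 0.00) ✓; VE at 124.0° ✓; |VE| = 11.10 ✓; ∠VEP = 84.00° ✓; |EP| = 18.30 ✓; ∠EPL = 132.4° ✓; |PL| = 22.50 ✓; ∠PLC = 70.60° ✓; |LC| = 18.30 ✓; ∠LCG = 49.90° ✓; |CG| = 18.10 ✓; ∠CGN = 63.40° ✓; |GN| = 18.00 ✗.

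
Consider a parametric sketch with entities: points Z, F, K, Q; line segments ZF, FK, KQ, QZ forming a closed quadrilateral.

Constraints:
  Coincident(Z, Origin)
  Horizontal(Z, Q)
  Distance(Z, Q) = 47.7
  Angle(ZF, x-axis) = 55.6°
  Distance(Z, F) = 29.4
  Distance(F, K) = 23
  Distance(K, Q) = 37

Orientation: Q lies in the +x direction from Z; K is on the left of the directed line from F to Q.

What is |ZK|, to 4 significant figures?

51.00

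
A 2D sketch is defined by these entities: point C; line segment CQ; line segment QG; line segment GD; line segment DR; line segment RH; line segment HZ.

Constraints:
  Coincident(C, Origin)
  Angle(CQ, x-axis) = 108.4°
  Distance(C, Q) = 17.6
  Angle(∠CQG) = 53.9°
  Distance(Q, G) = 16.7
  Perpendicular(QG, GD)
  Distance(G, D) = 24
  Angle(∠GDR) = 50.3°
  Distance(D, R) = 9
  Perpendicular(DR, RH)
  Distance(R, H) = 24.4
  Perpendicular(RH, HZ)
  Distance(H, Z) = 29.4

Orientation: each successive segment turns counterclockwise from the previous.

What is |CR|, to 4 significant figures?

4.074

QG is perpendicular to GD, so GD runs at -35.50°; with |GD| = 24.0, D = (4.286, -10.83). ∠GDR = 50.3° gives DR at 94.20° from the x-axis; with |DR| = 9.0, R = (3.626, -1.857). Then |CR| = |R − C| = 4.074.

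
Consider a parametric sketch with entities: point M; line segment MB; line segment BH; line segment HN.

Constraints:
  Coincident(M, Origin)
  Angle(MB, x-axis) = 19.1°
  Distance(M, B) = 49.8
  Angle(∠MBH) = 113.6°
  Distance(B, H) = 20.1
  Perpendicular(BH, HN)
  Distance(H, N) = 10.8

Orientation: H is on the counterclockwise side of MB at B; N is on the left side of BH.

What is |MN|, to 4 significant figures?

53.07

∠MBH = 113.6°, so BH runs at 19.1° + (180° − 113.6°) = 85.50° from the x-axis; with |BH| = 20.1, H = B + 20.1·(cos 85.50°, sin 85.50°) = (48.64, 36.33). BH is perpendicular to HN; with |HN| = 10.8 on the left of BH, N = H + 10.8·(-0.9969, 0.07846) = (37.87, 37.18). Then |MN| = |N − M| = 53.07.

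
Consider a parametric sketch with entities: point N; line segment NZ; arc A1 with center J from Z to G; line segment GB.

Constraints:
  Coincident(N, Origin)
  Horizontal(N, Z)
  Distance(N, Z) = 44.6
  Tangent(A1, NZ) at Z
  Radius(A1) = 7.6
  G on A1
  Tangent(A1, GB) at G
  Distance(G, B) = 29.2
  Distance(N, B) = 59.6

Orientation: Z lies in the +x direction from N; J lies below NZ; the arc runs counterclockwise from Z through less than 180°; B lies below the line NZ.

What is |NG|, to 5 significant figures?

38.638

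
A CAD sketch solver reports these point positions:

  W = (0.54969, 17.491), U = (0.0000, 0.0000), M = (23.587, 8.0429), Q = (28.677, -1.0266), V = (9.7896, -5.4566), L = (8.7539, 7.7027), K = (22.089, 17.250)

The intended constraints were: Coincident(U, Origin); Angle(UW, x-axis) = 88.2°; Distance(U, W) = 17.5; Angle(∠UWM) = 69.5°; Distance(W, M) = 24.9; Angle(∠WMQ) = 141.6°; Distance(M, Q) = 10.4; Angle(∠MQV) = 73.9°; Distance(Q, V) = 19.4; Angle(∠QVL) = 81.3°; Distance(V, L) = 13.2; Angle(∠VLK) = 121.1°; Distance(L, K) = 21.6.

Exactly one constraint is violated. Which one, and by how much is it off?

Distance(L, K) = 21.6 — off by 5.20.

U = (0.00, 0.00) ✓; UW at 88.20° ✓; |UW| = 17.50 ✓; ∠UWM = 69.50° ✓; |WM| = 24.90 ✓; ∠WMQ = 141.6° ✓; |MQ| = 10.40 ✓; ∠MQV = 73.90° ✓; |QV| = 19.40 ✓; ∠QVL = 81.30° ✓; |VL| = 13.20 ✓; ∠VLK = 121.1° ✓; |LK| = 16.40 ✗.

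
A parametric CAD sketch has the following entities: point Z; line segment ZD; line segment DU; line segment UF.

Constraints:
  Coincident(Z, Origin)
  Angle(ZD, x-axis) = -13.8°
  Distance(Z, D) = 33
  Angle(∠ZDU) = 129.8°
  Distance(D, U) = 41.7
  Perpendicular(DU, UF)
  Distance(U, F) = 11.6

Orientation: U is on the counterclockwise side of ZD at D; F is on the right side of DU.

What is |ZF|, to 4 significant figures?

72.89

∠ZDU = 129.8°, so DU runs at -13.8° + (180° − 129.8°) = 36.40° from the x-axis; with |DU| = 41.7, U = D + 41.7·(cos 36.40°, sin 36.40°) = (65.61, 16.87). DU ⟂ UF; with |UF| = 11.6 on the right of DU, F = U + 11.6·(0.5934, -0.8049) = (72.50, 7.537). Then |ZF| = |F − Z| = 72.89.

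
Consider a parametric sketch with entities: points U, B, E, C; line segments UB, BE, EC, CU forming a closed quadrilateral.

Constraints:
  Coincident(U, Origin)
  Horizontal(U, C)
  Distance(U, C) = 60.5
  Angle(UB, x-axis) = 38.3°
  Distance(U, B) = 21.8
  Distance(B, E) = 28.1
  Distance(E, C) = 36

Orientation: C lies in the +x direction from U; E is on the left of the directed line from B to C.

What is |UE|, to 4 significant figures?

49.88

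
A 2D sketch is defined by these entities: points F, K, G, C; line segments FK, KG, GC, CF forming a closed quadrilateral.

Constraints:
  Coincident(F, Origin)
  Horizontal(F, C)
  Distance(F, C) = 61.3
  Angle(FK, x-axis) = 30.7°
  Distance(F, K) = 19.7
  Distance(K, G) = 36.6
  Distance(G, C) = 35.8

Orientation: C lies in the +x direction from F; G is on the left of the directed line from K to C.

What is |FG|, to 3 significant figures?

56.2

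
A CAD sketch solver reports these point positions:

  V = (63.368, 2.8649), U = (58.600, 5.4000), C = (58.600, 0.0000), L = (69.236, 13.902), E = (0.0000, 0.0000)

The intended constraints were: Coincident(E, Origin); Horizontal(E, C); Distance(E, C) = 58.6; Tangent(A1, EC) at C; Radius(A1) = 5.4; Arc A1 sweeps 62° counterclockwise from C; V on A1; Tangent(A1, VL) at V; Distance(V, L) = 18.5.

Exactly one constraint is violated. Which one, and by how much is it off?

Distance(V, L) = 18.5 — off by 6.00.

E = (0.00, 0.00) ✓; E.y = 0.00, C.y = 0.00 ✓; |EC| = 58.60 ✓; ∠(UC, CE) = 90.00° ✓; |UC| = 5.400 ✓; bearing(U→V) − bearing(U→C) = 62.00° ✓; |UV| = 5.400 ✓; ∠(UV, VL) = 90.00° ✓; |VL| = 12.50 ✗.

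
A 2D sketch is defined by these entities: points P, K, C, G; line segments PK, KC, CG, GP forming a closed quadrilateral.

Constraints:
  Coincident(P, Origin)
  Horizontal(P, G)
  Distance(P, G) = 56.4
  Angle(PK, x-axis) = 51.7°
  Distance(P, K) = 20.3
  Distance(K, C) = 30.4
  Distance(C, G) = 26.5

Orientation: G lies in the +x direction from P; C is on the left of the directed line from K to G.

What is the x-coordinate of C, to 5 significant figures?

42.280

Checks: P = (0.00, 0.00) ✓; |KC| = 30.40 ✓; |CG| = 26.50 ✓.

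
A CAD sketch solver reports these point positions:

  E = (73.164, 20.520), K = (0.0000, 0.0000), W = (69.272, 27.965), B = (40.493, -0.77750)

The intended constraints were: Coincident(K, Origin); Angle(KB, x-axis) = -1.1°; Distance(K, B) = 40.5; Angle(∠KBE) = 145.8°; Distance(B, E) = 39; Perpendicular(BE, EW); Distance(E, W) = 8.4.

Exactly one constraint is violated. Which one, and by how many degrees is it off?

Perpendicular(BE, EW) — off by 5.50°.

K = (0.00, 0.00) ✓; KB at -1.100° ✓; |KB| = 40.50 ✓; ∠KBE = 145.8° ✓; |BE| = 39.00 ✓; ∠(BE, EW) = 84.50° ✗; |EW| = 8.401 ✓.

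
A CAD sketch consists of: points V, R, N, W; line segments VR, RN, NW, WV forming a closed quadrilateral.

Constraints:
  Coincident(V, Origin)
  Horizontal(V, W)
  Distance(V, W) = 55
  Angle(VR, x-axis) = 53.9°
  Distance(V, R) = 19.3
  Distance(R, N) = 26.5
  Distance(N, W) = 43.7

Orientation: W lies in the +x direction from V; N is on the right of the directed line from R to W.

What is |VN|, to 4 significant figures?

16.70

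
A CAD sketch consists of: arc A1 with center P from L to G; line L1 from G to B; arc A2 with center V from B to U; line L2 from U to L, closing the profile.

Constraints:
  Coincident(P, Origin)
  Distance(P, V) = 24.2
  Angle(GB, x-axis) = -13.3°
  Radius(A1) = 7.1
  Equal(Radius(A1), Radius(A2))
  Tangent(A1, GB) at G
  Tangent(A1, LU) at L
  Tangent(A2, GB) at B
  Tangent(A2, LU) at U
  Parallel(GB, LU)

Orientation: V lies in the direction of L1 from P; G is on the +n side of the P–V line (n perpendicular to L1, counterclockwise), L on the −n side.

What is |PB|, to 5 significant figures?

25.220

The slot axis is L1's direction at -13.3°, so u = (cos -13.3°, sin -13.3°) = (0.97318, -0.23005) and n = (−sin -13.3°, cos -13.3°) = (0.23005, 0.97318). P is at the origin and V lies 24.2 along u from P, so V = 24.2·u = (23.551, -5.5672). Tangency of A1 to both parallel lines with radius 7.1 puts G and L at P ± 7.1·n: G = (1.6334, 6.9096), L = (-1.6334, -6.9096). Equal radii place B and U the same way about V: B = V + 7.1·n = (25.184, 1.3424), U = V − 7.1·n = (21.918, -12.477). Then |PB| = |B − P| = 25.220.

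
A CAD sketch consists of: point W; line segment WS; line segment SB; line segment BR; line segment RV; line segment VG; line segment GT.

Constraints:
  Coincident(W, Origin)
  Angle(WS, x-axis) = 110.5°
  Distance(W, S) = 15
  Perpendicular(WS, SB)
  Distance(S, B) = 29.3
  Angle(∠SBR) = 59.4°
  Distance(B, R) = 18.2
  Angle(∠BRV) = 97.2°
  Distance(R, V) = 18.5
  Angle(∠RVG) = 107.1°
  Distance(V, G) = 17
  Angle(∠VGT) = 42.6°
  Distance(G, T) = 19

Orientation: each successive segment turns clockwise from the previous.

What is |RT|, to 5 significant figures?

9.7322

W is at the origin; WS runs at 110.5° with length 15.0, so S = (-5.2531, 14.050). The perpendicularity gives SB at right angles to WS, so SB runs at 20.500°; with |SB| = 29.3, B = (22.191, 24.311). ∠SBR = 59.4° gives BR at -100.10° from the x-axis; with |BR| = 18.2, R = (19.000, 6.3932). ∠BRV = 97.2° gives RV at 177.10° from the x-axis; with |RV| = 18.5, V = (0.52340, 7.3292). ∠RVG = 107.1° gives VG at 104.20° from the x-axis; with |VG| = 17.0, G = (-3.6468, 23.810). ∠VGT = 42.6° gives GT at -33.200° from the x-axis; with |GT| = 19.0, T = (12.252, 13.406). Then |RT| = |T − R| = 9.7322.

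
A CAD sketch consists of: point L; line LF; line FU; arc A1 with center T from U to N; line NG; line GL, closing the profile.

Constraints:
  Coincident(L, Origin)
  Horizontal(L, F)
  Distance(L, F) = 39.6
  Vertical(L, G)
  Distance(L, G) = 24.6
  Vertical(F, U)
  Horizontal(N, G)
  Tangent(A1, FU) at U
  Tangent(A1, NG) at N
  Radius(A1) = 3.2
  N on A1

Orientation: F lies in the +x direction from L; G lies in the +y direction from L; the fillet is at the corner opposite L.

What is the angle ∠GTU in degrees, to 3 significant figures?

175°

L is at the origin; LF is horizontal with |LF| = 39.6 and F on the +x side, so F = (39.6, 0.00). LG is vertical with |LG| = 24.6 and G on the +y side, so G = (0.00, 24.6). The virtual corner opposite L is at (39.6, 24.6). A1 meets FU tangentially, so TU is at right angles to FU and since A1 is tangent to NG there, TN ⟂ NG, with radius 3.2, so the center T sits 3.2 in from both sides at T = (36.4, 21.4). That places the tangent points at U = (39.6, 21.4) on FU and N = (36.4, 24.6) on NG. Then cos ∠GTU = TG·TU / (|TG||TU|), giving 175°.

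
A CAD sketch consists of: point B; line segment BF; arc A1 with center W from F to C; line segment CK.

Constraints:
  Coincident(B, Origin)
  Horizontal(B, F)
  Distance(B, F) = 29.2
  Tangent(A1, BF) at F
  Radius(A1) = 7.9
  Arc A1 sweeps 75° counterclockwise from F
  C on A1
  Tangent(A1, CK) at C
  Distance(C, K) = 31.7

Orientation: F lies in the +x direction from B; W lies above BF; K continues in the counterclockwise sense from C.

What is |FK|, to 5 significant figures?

39.764

On A1, F sits at bearing -90° from W; a 75° counterclockwise sweep puts C at bearing -15°, so C = W + 7.9·(cos -15°, sin -15°) = (36.831, 5.8553). A1 meets CK tangentially, so WC is at right angles to CK, so CK runs along (−sin -15°, cos -15°); with |CK| = 31.7, K = (45.035, 36.475). Then |FK| = |K − F| = 39.764.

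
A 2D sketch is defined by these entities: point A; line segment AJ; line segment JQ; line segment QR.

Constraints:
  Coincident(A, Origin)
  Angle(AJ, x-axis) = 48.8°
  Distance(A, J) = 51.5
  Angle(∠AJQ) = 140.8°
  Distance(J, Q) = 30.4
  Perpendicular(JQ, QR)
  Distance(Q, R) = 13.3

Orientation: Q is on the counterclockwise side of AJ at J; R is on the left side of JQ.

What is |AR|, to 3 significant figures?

72.9

A is at the origin; AJ runs at 48.8° with length 51.5, so J = 51.5·(cos 48.8°, sin 48.8°) = (33.9, 38.7). ∠AJQ = 140.8°, so JQ runs at 48.8° + (180° − 140.8°) = 88.0° from the x-axis; with |JQ| = 30.4, Q = J + 30.4·(cos 88.0°, sin 88.0°) = (35.0, 69.1). JQ ⟂ QR; with |QR| = 13.3 on the left of JQ, R = Q + 13.3·(-0.999, 0.0349) = (21.7, 69.6). Then |AR| = |R − A| = 72.9.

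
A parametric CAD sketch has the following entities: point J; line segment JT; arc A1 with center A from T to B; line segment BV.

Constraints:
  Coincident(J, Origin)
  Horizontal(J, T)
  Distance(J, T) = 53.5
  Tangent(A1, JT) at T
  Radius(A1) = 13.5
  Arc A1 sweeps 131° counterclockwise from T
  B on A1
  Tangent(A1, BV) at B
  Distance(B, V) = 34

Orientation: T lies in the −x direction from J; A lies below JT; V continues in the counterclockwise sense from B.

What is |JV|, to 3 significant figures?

63.4

J is at the origin; JT is horizontal with |JT| = 53.5 and T on the −x side, so T = (-53.5, 0.00). Tangency of A1 to JT means the radius AT is perpendicular to JT, so A = T + (0, -13.5) = (-53.5, -13.5). On A1, T sits at bearing 90° from A; a 131° counterclockwise sweep puts B at bearing 221°, so B = A + 13.5·(cos 221°, sin 221°) = (-63.7, -22.4). The tangent condition forces AB to be normal to BV, so BV runs along (−sin 221°, cos 221°); with |BV| = 34.0, V = (-41.4, -48.0). Then |JV| = |V − J| = 63.4.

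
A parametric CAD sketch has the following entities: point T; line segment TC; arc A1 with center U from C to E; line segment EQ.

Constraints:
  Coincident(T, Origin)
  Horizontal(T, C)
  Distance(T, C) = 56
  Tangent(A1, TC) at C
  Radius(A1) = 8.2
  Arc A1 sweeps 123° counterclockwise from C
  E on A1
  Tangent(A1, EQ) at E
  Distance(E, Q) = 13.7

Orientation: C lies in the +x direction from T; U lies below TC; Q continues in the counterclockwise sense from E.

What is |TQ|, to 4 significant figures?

61.52

T is at the origin; T and C share the same y with |TC| = 56.0 and C on the +x side, so C = (56.00, 0.000). Since A1 is tangent to TC there, UC ⟂ TC, so U = C + (0, -8.2) = (56.00, -8.200). On A1, C sits at bearing 90° from U; a 123° counterclockwise sweep puts E at bearing 213°, so E = U + 8.2·(cos 213°, sin 213°) = (49.12, -12.67). The tangent condition forces UE to be normal to EQ, so EQ runs along (−sin 213°, cos 213°); with |EQ| = 13.7, Q = (56.58, -24.16). Then |TQ| = |Q − T| = 61.52.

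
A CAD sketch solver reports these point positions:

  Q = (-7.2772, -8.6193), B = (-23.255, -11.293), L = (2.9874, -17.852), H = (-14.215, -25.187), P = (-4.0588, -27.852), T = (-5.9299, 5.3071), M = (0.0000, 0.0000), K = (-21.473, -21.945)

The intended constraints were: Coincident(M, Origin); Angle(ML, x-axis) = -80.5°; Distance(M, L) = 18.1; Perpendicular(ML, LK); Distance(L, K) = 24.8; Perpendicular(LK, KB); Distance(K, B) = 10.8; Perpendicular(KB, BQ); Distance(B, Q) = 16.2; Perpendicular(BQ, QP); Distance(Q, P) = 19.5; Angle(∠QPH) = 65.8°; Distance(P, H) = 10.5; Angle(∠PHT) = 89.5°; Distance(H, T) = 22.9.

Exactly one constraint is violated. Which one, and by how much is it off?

Distance(H, T) = 22.9 — off by 8.70.

M = (0.00, 0.00) ✓; ML at -80.50° ✓; |ML| = 18.10 ✓; ∠(ML, LK) = 90.00° ✓; |LK| = 24.80 ✓; ∠(LK, KB) = 90.00° ✓; |KB| = 10.80 ✓; ∠(KB, BQ) = 90.00° ✓; |BQ| = 16.20 ✓; ∠(BQ, QP) = 90.00° ✓; |QP| = 19.50 ✓; ∠QPH = 65.80° ✓; |PH| = 10.50 ✓; ∠PHT = 89.50° ✓; |HT| = 31.60 ✗.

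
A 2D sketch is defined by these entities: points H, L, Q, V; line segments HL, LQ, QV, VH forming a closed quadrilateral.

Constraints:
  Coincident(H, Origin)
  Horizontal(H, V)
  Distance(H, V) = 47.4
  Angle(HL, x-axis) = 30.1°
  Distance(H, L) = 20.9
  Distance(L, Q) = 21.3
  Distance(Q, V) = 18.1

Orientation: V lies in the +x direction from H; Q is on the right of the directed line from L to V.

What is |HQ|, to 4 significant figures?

31.34

Checks: |LQ| = 21.30 ✓; |QV| = 18.10 ✓.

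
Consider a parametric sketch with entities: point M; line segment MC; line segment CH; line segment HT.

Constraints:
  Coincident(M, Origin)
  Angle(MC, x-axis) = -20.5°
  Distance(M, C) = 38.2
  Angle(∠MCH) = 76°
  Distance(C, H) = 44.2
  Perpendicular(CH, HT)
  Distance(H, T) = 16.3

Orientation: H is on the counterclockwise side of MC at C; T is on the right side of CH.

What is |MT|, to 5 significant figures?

63.796

M is at the origin; MC runs at -20.5° with length 38.2, so C = 38.2·(cos -20.5°, sin -20.5°) = (35.781, -13.378). ∠MCH = 76.0°, so CH runs at -20.5° + (180° − 76.0°) = 83.500° from the x-axis; with |CH| = 44.2, H = C + 44.2·(cos 83.500°, sin 83.500°) = (40.784, 30.538). CH is perpendicular to HT; with |HT| = 16.3 on the right of CH, T = H + 16.3·(0.99357, -0.11320) = (56.980, 28.693). Then |MT| = |T − M| = 63.796.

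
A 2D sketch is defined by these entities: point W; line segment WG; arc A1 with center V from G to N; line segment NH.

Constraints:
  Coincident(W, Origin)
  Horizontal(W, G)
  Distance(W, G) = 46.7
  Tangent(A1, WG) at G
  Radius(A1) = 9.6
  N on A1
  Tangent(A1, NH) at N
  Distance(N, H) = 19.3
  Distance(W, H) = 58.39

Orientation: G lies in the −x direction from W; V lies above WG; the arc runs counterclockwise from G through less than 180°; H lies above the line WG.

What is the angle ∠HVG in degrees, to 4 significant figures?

172.5°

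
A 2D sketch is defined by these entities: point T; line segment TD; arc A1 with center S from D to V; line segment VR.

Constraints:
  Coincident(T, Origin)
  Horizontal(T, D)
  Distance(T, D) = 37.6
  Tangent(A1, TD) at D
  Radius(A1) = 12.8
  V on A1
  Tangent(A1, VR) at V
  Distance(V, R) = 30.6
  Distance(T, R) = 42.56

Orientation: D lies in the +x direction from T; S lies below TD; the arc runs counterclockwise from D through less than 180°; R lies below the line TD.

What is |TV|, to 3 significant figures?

27.0

Checks: |SD| = 12.80 ✓; |SV| = 12.80 ✓; ∠(SV, VR) = 90.00° ✓; |VR| = 30.60 ✓; |TR| = 42.56 ✓.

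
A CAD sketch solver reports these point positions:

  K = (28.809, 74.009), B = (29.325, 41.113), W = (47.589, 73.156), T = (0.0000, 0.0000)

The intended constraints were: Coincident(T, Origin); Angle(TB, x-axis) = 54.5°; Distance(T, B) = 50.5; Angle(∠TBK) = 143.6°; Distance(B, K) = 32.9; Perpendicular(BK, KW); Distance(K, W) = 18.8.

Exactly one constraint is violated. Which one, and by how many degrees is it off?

Perpendicular(BK, KW) — off by 3.50°.

T = (0.00, 0.00) ✓; TB at 54.50° ✓; |TB| = 50.50 ✓; ∠TBK = 143.6° ✓; |BK| = 32.90 ✓; ∠(BK, KW) = 93.50° ✗; |KW| = 18.80 ✓.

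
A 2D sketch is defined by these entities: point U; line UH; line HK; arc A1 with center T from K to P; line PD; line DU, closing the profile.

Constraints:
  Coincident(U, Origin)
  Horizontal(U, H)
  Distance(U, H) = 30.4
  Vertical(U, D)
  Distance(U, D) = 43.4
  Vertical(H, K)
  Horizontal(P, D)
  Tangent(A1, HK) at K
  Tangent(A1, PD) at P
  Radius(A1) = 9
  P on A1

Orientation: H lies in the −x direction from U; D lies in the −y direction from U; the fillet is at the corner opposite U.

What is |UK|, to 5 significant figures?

45.908

The virtual corner opposite U is at (-30.400, -43.400). Since A1 is tangent to HK there, TK ⟂ HK and A1 meets PD tangentially, so TP is at right angles to PD, with radius 9.0, so the center T sits 9.0 in from both sides at T = (-21.400, -34.400). That places the tangent points at K = (-30.400, -34.400) on HK and P = (-21.400, -43.400) on PD. Then |UK| = |K − U| = 45.908.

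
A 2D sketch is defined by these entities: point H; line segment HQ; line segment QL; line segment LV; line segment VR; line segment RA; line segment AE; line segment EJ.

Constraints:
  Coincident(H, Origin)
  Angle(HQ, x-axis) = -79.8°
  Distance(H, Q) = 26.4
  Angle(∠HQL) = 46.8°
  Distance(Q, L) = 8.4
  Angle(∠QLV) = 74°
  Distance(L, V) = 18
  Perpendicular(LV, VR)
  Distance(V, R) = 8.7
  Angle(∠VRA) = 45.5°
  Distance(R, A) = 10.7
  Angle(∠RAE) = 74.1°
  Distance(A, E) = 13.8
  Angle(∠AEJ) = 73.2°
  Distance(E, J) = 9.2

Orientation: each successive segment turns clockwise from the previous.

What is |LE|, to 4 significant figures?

23.06

∠VRA = 45.5° gives RA at 176.5° from the x-axis; with |RA| = 10.7, A = (6.243, -15.51). ∠RAE = 74.1° gives AE at 70.60° from the x-axis; with |AE| = 13.8, E = (10.83, -2.495). Then |LE| = |E − L| = 23.06.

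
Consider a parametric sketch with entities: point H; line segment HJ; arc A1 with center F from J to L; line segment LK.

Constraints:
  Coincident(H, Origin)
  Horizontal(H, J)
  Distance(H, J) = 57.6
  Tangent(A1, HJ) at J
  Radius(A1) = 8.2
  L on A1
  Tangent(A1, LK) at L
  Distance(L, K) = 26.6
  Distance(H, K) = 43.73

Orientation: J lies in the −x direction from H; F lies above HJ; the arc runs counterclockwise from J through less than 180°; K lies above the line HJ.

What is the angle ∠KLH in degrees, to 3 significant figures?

59.0°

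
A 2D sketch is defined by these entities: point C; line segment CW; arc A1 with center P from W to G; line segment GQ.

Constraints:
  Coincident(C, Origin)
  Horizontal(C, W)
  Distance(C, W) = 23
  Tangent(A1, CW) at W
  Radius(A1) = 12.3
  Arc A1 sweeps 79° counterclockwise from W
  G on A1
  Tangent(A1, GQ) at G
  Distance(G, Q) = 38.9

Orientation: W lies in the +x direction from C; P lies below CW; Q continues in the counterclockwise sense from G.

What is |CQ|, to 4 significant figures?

48.27

On A1, W sits at bearing 90° from P; a 79° counterclockwise sweep puts G at bearing 169°, so G = P + 12.3·(cos 169°, sin 169°) = (10.93, -9.953). Since A1 is tangent to GQ there, PG ⟂ GQ, so GQ runs along (−sin 169°, cos 169°); with |GQ| = 38.9, Q = (3.504, -48.14). Then |CQ| = |Q − C| = 48.27.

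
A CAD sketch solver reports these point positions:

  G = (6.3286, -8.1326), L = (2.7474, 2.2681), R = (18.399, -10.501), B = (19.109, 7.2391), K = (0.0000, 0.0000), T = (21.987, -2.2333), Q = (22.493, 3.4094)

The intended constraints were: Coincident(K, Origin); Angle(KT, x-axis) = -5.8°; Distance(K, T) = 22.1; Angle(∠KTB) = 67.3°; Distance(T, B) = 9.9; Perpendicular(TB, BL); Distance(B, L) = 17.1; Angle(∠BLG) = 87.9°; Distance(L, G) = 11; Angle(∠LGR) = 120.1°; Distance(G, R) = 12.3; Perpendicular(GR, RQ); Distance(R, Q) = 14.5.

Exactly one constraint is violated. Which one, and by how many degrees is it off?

Perpendicular(GR, RQ) — off by 5.30°.

K = (0.00, 0.00) ✓; KT at -5.800° ✓; |KT| = 22.10 ✓; ∠KTB = 67.30° ✓; |TB| = 9.900 ✓; ∠(TB, BL) = 90.00° ✓; |BL| = 17.10 ✓; ∠BLG = 87.90° ✓; |LG| = 11.00 ✓; ∠LGR = 120.1° ✓; |GR| = 12.30 ✓; ∠(GR, RQ) = 84.70° ✗; |RQ| = 14.50 ✓.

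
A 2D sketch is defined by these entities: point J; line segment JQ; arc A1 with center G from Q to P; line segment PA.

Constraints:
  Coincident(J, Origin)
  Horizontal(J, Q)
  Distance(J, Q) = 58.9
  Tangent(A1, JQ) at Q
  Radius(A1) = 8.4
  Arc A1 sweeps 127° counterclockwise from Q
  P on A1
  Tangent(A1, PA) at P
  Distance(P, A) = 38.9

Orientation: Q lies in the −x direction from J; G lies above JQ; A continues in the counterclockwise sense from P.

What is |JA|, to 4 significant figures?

87.74

On A1, Q sits at bearing -90° from G; a 127° counterclockwise sweep puts P at bearing 37°, so P = G + 8.4·(cos 37°, sin 37°) = (-52.19, 13.46). Since A1 is tangent to PA there, GP ⟂ PA, so PA runs along (−sin 37°, cos 37°); with |PA| = 38.9, A = (-75.60, 44.52). Then |JA| = |A − J| = 87.74.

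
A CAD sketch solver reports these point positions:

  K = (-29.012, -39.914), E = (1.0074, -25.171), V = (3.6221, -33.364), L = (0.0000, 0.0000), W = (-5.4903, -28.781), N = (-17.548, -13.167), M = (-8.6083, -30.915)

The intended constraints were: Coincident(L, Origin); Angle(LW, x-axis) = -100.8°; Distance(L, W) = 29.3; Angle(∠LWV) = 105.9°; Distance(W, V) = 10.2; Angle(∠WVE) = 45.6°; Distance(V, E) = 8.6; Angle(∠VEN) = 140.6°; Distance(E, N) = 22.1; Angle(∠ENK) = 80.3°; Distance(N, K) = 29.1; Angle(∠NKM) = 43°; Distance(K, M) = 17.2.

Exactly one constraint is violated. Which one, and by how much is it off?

Distance(K, M) = 17.2 — off by 5.10.

L = (0.00, 0.00) ✓; LW at -100.8° ✓; |LW| = 29.30 ✓; ∠LWV = 105.9° ✓; |WV| = 10.20 ✓; ∠WVE = 45.60° ✓; |VE| = 8.600 ✓; ∠VEN = 140.6° ✓; |EN| = 22.10 ✓; ∠ENK = 80.30° ✓; |NK| = 29.10 ✓; ∠NKM = 43.00° ✓; |KM| = 22.30 ✗.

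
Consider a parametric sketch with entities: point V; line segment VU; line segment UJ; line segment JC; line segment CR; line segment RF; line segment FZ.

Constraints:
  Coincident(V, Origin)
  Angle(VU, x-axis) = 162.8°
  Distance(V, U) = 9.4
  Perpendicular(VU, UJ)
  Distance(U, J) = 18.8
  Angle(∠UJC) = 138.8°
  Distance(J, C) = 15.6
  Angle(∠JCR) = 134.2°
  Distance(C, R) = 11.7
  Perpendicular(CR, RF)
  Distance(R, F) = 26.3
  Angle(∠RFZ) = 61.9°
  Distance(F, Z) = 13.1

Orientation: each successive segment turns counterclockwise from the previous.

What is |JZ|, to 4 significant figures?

14.19

V is at the origin; VU runs at 162.8° with length 9.4, so U = (-8.980, 2.780). VU is perpendicular to UJ, so UJ runs at -107.2°; with |UJ| = 18.8, J = (-14.54, -15.18). ∠UJC = 138.8° gives JC at -66.00° from the x-axis; with |JC| = 15.6, C = (-8.194, -29.43). ∠JCR = 134.2° gives CR at -20.20° from the x-axis; with |CR| = 11.7, R = (2.787, -33.47). CR ⟂ RF, so RF runs at 69.80°; with |RF| = 26.3, F = (11.87, -8.789). ∠RFZ = 61.9° gives FZ at -172.1° from the x-axis; with |FZ| = 13.1, Z = (-1.108, -10.59). Then |JZ| = |Z − J| = 14.19.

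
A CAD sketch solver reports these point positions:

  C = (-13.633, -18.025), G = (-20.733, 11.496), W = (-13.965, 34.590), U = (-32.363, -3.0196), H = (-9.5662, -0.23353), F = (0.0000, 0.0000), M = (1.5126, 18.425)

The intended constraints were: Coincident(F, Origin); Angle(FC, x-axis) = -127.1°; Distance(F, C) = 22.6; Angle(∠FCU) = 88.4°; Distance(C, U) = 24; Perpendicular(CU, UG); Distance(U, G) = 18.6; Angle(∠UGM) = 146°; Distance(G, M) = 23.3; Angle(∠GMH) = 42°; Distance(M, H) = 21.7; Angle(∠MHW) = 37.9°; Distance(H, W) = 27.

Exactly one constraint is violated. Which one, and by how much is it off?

Distance(H, W) = 27 — off by 8.10.

F = (0.00, 0.00) ✓; FC at -127.1° ✓; |FC| = 22.60 ✓; ∠FCU = 88.40° ✓; |CU| = 24.00 ✓; ∠(CU, UG) = 90.00° ✓; |UG| = 18.60 ✓; ∠UGM = 146.0° ✓; |GM| = 23.30 ✓; ∠GMH = 42.00° ✓; |MH| = 21.70 ✓; ∠MHW = 37.90° ✓; |HW| = 35.10 ✗.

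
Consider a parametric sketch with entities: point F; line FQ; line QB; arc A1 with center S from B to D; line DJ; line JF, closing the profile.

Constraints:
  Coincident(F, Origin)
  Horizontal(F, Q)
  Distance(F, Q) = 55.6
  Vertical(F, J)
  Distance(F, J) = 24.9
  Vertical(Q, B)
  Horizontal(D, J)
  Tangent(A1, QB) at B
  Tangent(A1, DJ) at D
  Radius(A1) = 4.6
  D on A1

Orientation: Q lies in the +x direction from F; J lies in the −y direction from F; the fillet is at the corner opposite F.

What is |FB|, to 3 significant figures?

59.2

F is at the origin; F and Q share the same y with |FQ| = 55.6 and Q on the +x side, so Q = (55.6, 0.00). F and J share the same x with |FJ| = 24.9 and J on the −y side, so J = (0.00, -24.9). The virtual corner opposite F is at (55.6, -24.9). Since A1 is tangent to QB there, SB ⟂ QB and the tangent condition forces SD to be normal to DJ, with radius 4.6, so the center S sits 4.6 in from both sides at S = (51.0, -20.3). That places the tangent points at B = (55.6, -20.3) on QB and D = (51.0, -24.9) on DJ. Then |FB| = |B − F| = 59.2.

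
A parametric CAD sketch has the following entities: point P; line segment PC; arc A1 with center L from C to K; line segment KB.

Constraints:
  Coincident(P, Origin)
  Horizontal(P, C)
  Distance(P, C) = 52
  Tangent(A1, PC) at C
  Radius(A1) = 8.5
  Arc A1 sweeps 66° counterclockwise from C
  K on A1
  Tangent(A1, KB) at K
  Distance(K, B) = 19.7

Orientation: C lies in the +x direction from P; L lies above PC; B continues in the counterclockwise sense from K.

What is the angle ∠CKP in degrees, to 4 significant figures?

28.18°

P is at the origin; P and C share the same y with |PC| = 52.0 and C on the +x side, so C = (52.00, 0.000). Tangency of A1 to PC means the radius LC is perpendicular to PC, so L = C + (0, 8.5) = (52.00, 8.500). On A1, C sits at bearing -90° from L; a 66° counterclockwise sweep puts K at bearing -24°, so K = L + 8.5·(cos -24°, sin -24°) = (59.77, 5.043). Then cos ∠CKP = KC·KP / (|KC||KP|), giving 28.18°.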